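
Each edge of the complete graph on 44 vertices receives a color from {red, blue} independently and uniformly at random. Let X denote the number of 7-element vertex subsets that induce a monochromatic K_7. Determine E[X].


Let X = Σ_S X_S over the C(44, 7) = 38320568 subsets S of size 7, where X_S = 1 if the K_7 on S is monochromatic.
For a fixed S, the K_7 on S has C(7, 2) = 21 edges. P[all 21 edges red] = (1/2)^21, and likewise for blue, so P[monochromatic] = 2·(1/2)^21 = 2^{1 − 21} = 1/1048576.
By linearity: E[X] = C(44, 7) · 2^{1 − 21} = 38320568 · 1/1048576 = 4790071/131072.
Numerically: E[X] ≈ 36.545.

E[X] = C(44,7)·2^(1−C(7,2)) = 4790071/131072 ≈ 36.545.


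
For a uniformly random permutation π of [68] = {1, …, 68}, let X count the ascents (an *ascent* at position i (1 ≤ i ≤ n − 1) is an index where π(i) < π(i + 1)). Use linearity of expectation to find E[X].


Write X = Σ X_I over i = 1, …, 67, with X_I the indicator of one ascent.
There are 67 indicators.
For each fixed i, the pair (π(i), π(i+1)) is a uniformly random ordered pair of distinct values from {1, …, 68}; by symmetry P[π(i) < π(i+1)] = 1/2.
By linearity: E[X] = 67 · (1/2) = (68 − 1) · (1/2) = 67/2 ≈ 33.500.

E[X] = 67/2 = 33.500.


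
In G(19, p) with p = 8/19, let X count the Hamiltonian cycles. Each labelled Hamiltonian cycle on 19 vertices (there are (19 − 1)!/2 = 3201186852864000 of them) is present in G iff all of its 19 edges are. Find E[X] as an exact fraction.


K_19 has (19 − 1)!/2 = 3201186852864000 labelled Hamiltonian cycles.
For each such Hamiltonian cycle H, let X_H = 1 if all 19 edges of H are present in G. Then P[X_H = 1] = p^{19} = (8/19)^{19} = 144115188075855872/1978419655660313589123979.
By linearity of expectation: E[X] = Σ_H E[X_H] = 3201186852864000 · p^{19} = 3201186852864000 · 144115188075855872/1978419655660313589123979 = 461339645366452518590934417408000/1978419655660313589123979.
Numerically: E[X] ≈ 2.332e+08.

E[X] = 3201186852864000 · (8/19)^{19} = 461339645366452518590934417408000/1978419655660313589123979 ≈ 2.332e+08.


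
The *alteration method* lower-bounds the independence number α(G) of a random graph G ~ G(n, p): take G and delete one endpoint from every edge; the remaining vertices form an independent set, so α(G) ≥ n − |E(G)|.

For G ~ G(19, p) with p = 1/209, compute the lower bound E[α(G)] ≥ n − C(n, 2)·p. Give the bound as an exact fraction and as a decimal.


E[|E(G)|] = C(19, 2)·p = 171 · (1/209) = 9/11.
E[α(G)] ≥ n − E[|E(G)|] = 19 − 9/11 = 200/11.
Numerically: ≈ 18.182.
(This is only a lower bound; the true E[α(G)] may be larger.)

E[α(G)] ≥ 200/11 ≈ 18.182.


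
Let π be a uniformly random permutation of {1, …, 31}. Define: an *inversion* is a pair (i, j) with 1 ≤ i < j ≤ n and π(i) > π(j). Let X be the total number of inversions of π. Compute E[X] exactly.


Write X = Σ X_I over the C(31, 2) = 465 pairs i < j, with X_I the indicator of one inversion.
There are 465 indicators.
For each fixed pair i < j, the values π(i) and π(j) are two distinct elements of {1, …, 31} in uniformly random order; by symmetry P[π(i) > π(j)] = 1/2.
By linearity: E[X] = 465 · (1/2) = C(31, 2) · (1/2) = 465/2 = 465/2 ≈ 232.500000.

E[X] = 465/2 = 232.500000.


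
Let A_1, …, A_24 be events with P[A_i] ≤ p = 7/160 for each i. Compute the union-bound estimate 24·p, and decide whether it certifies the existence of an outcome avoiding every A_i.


Union bound: P[∪_{i=1}^{24} A_i] ≤ Σ_i P[A_i] ≤ 24·p = 24·(7/160) = 21/20.
Numerically: 21/20 ≈ 1.050000.
Is 21/20 < 1? NO.
Since the bound 21/20 is ≥ 1, the union bound is uninformative here; it does NOT by itself certify existence.

24·p = 21/20 ≈ 1.050000; existence NOT certified by the union bound.


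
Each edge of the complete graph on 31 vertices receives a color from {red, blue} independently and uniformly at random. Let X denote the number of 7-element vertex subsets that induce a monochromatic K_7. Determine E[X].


Let X = Σ_S X_S over the C(31, 7) = 2629575 subsets S of size 7, where X_S = 1 if the K_7 on S is monochromatic.
For a fixed S, the K_7 on S has C(7, 2) = 21 edges. P[all 21 edges red] = (1/2)^21, and likewise for blue, so P[monochromatic] = 2·(1/2)^21 = 2^{1 − 21} = 1/1048576.
By linearity: E[X] = C(31, 7) · 2^{1 − 21} = 2629575 · 1/1048576 = 2629575/1048576.
Numerically: E[X] ≈ 2.5078.

E[X] = C(31,7)·2^(1−C(7,2)) = 2629575/1048576 ≈ 2.5078.


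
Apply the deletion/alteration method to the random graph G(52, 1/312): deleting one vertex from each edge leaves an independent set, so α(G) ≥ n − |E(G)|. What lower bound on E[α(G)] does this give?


E[|E(G)|] = C(52, 2)·p = 1326 · (1/312) = 17/4.
E[α(G)] ≥ n − E[|E(G)|] = 52 − 17/4 = 191/4.
Numerically: ≈ 47.75000.
(This is only a lower bound; the true E[α(G)] may be larger.)

E[α(G)] ≥ 191/4 ≈ 47.75000.


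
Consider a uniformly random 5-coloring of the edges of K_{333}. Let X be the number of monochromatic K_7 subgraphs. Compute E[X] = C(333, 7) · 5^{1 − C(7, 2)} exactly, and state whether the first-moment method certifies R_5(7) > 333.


E[X] = C(333, 7) · 5^{1 − 21} = 84549532139028 · 5^{−20} = 84549532139028/95367431640625.
As a reduced fraction: E[X] = 84549532139028/95367431640625 ≈ 0.8866.
Is E[X] < 1? YES.
Since E[X] < 1, there exists a 5-coloring of K_{333} with no monochromatic K_7; hence R_5(7) > 333.

E[X] = 84549532139028/95367431640625 ≈ 0.8866; E[X] < 1, so R_5(7) > 333.


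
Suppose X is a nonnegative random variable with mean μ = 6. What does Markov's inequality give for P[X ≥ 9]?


μ = E[X] = 6, a = 9.
Markov: P[X ≥ 9] ≤ μ/a = (6)/9 = 2/3.
Numerically: ≈ 0.666667.
(Since a = 9 > μ = 6.000000, the bound 2/3 is < 1 and informative.)

P[X ≥ 9] ≤ 2/3 ≈ 0.666667.


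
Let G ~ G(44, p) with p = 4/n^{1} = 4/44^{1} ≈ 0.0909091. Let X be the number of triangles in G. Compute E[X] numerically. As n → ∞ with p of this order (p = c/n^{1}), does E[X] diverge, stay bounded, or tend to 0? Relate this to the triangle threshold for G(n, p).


Number of potential triangles: C(44, 3) = 13244.
Each occurs with probability p³ ≈ (0.0909091)³ ≈ 7.51314801e-04.
By linearity: E[X] = C(44, 3)·p³ ≈ 13244 · 7.51314801e-04 ≈ 9.950413.
Here α = 1, so p = 4/n is exactly at the triangle threshold p ~ 1/n. Asymptotically E[X] → c³/6 = 4³/6 = 32/3 ≈ 10.666667, a bounded constant. In this regime the triangle count is asymptotically Poisson(c³/6).

E[X] ≈ 9.950413; in regime p = Θ(1/n^{1}) E[X] stays bounded (at the triangle threshold p ~ 1/n).


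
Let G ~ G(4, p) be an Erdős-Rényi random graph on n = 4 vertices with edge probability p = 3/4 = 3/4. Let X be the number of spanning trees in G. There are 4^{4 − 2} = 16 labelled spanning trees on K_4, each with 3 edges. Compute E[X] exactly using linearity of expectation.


K_4 has 4^{4 − 2} = 16 labelled spanning trees.
For each such spanning tree H, let X_H = 1 if all 3 edges of H are present in G. Then P[X_H = 1] = p^{3} = (3/4)^{3} = 27/64.
By linearity of expectation: E[X] = Σ_H E[X_H] = 16 · p^{3} = 16 · 27/64 = 27/4.
Numerically: E[X] ≈ 6.75.

E[X] = 16 · (3/4)^{3} = 27/4 ≈ 6.75.


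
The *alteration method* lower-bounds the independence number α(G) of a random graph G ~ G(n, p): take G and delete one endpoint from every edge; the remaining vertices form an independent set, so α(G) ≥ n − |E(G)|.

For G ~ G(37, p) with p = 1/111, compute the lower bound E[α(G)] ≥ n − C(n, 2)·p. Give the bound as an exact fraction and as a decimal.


E[|E(G)|] = C(37, 2)·p = 666 · (1/111) = 6.
E[α(G)] ≥ n − E[|E(G)|] = 37 − 6 = 31.
Numerically: ≈ 31.0000.
(This is only a lower bound; the true E[α(G)] may be larger.)

E[α(G)] ≥ 31 ≈ 31.0000.


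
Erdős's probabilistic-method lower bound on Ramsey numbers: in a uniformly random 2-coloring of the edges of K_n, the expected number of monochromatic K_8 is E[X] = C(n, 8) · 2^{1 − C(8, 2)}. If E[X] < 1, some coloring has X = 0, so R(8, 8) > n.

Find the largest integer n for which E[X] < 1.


We need C(n, 8) · 2^{1 − 28} < 1, i.e. C(n, 8) < 2^{28 − 1} = 134217728.
Check values of n near the boundary:
  n = 39: C(39, 8) = 61523748; 61523748 < 134217728? YES
  n = 40: C(40, 8) = 76904685; 76904685 < 134217728? YES
  n = 41: C(41, 8) = 95548245; 95548245 < 134217728? YES
  n = 42: C(42, 8) = 118030185; 118030185 < 134217728? YES
  n = 43: C(43, 8) = 145008513; 145008513 < 134217728? NO
  n = 44: C(44, 8) = 177232627; 177232627 < 134217728? NO
The largest n with C(n, 8) < 134217728 is n = 42 (where E[X] = 118030185/134217728 ≈ 0.879393). Hence R(8, 8) > 42, i.e. R(8, 8) ≥ 43.

Largest n = 42; hence R(8, 8) > 42.


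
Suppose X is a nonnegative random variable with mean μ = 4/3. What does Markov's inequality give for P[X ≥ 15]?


μ = E[X] = 4/3, a = 15.
Markov: P[X ≥ 15] ≤ μ/a = (4/3)/15 = 4/45.
Numerically: ≈ 0.0889.
(Since a = 15 > μ = 1.3333, the bound 4/45 is < 1 and informative.)

P[X ≥ 15] ≤ 4/45 ≈ 0.0889.


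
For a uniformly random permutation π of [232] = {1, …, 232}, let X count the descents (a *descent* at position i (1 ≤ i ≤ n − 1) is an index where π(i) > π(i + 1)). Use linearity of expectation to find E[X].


Write X = Σ X_I over i = 1, …, 231, with X_I the indicator of one descent.
There are 231 indicators.
For each fixed i, the pair (π(i), π(i+1)) is a uniformly random ordered pair of distinct values from {1, …, 232}; by symmetry P[π(i) > π(i+1)] = 1/2.
By linearity: E[X] = 231 · (1/2) = (232 − 1) · (1/2) = 231/2 ≈ 115.500.

E[X] = 231/2 = 115.500.


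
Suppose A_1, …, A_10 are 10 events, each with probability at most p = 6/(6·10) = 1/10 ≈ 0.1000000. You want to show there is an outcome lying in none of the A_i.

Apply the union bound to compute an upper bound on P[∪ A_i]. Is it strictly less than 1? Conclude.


Union bound: P[∪_{i=1}^{10} A_i] ≤ Σ_i P[A_i] ≤ 10·p = 10·(1/10) = 1.
Numerically: 1 ≈ 1.0000000.
Is 1 < 1? NO.
Since the bound 1 is ≥ 1, the union bound is uninformative here; it does NOT by itself certify existence.

10·p = 1 ≈ 1.0000000; existence NOT certified by the union bound.


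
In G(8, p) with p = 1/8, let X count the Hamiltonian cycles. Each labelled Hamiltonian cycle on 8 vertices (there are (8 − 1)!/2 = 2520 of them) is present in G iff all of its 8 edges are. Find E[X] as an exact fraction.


K_8 has (8 − 1)!/2 = 2520 labelled Hamiltonian cycles.
For each such Hamiltonian cycle H, let X_H = 1 if all 8 edges of H are present in G. Then P[X_H = 1] = p^{8} = (1/8)^{8} = 1/16777216.
By linearity of expectation: E[X] = Σ_H E[X_H] = 2520 · p^{8} = 2520 · 1/16777216 = 315/2097152.
Numerically: E[X] ≈ 0.0001502.

E[X] = 2520 · (1/8)^{8} = 315/2097152 ≈ 0.0001502.


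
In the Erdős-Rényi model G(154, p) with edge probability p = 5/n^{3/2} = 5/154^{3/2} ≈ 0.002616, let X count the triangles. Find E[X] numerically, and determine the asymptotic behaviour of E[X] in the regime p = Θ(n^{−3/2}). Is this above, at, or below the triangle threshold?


Number of potential triangles: C(154, 3) = 596904.
Each occurs with probability p³ ≈ (0.002616)³ ≈ 1.790881e-08.
By linearity: E[X] = C(154, 3)·p³ ≈ 596904 · 1.790881e-08 ≈ 0.0107.
Since α = 3/2 > 1, p = c/n^{3/2} = o(1/n) is below the triangle threshold p ~ 1/n. Asymptotically E[X] ~ (c³/6)·n^{3(1−α)} = (5³/6)·n^{-1.5} → 0, so by Markov's inequality G has no triangles w.h.p.

E[X] ≈ 0.0107; in regime p = Θ(1/n^{3/2}) E[X] tends to 0 (below the triangle threshold p ~ 1/n).


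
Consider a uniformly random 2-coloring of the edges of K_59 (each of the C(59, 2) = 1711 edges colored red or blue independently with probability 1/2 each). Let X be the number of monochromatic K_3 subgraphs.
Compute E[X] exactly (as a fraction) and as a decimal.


Let X = Σ_S X_S over the C(59, 3) = 32509 subsets S of size 3, where X_S = 1 if the K_3 on S is monochromatic.
For a fixed S, the K_3 on S has C(3, 2) = 3 edges. P[all 3 edges red] = (1/2)^3, and likewise for blue, so P[monochromatic] = 2·(1/2)^3 = 2^{1 − 3} = 1/4.
By linearity of expectation: E[X] = C(59, 3) · 2^{1 − 3} = 32509 · 1/4 = 32509/4.
Numerically: E[X] ≈ 8127.25000.

E[X] = C(59,3)·2^(1−C(3,2)) = 32509/4 ≈ 8127.25000.


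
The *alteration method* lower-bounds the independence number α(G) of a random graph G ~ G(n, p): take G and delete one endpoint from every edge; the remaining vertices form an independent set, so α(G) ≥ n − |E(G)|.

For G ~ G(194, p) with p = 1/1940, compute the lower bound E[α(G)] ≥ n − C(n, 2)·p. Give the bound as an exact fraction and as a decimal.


E[|E(G)|] = C(194, 2)·p = 18721 · (1/1940) = 193/20.
E[α(G)] ≥ n − E[|E(G)|] = 194 − 193/20 = 3687/20.
Numerically: ≈ 184.350000.
(This is only a lower bound; the true E[α(G)] may be larger.)

E[α(G)] ≥ 3687/20 ≈ 184.350000.


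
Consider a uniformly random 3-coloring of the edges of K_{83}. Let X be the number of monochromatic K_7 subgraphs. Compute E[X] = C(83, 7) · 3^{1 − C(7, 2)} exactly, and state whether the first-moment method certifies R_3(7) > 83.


E[X] = C(83, 7) · 3^{1 − 21} = 4151918628 · 3^{−20} = 4151918628/3486784401.
As a reduced fraction: E[X] = 153774764/129140163 ≈ 1.1908.
Is E[X] < 1? NO.
Since E[X] ≥ 1, the first-moment bound is inconclusive at n = 83; it does NOT by itself certify R_3(7) > 83.

E[X] = 153774764/129140163 ≈ 1.1908; E[X] ≥ 1; first-moment method inconclusive here.


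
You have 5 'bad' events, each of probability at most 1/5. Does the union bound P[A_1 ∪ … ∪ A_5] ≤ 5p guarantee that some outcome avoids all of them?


Union bound: P[∪_{i=1}^{5} A_i] ≤ Σ_i P[A_i] ≤ 5·p = 5·(1/5) = 1.
Numerically: 1 ≈ 1.000.
Is 1 < 1? NO.
Since the bound 1 is ≥ 1, the union bound is uninformative here; it does NOT by itself certify existence.

5·p = 1 ≈ 1.000; existence NOT certified by the union bound.


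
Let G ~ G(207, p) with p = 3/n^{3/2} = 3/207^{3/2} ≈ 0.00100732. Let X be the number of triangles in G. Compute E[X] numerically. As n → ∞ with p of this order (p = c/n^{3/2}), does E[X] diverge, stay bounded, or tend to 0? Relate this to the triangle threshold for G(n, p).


Number of potential triangles: C(207, 3) = 1456935.
Each occurs with probability p³ ≈ (0.00100732)³ ≈ 1.02210899e-09.
By linearity: E[X] = C(207, 3)·p³ ≈ 1456935 · 1.02210899e-09 ≈ 0.001489.
Since α = 3/2 > 1, p = c/n^{3/2} = o(1/n) is below the triangle threshold p ~ 1/n. Asymptotically E[X] ~ (c³/6)·n^{3(1−α)} = (3³/6)·n^{-1.5} → 0, so by Markov's inequality G has no triangles w.h.p.

E[X] ≈ 0.001489; in regime p = Θ(1/n^{3/2}) E[X] tends to 0 (below the triangle threshold p ~ 1/n).


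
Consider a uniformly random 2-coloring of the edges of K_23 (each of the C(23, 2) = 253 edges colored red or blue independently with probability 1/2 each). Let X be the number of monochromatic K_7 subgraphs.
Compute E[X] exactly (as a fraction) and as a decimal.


Let X = Σ_S X_S over the C(23, 7) = 245157 subsets S of size 7, where X_S = 1 if the K_7 on S is monochromatic.
For a fixed S, the K_7 on S has C(7, 2) = 21 edges. P[all 21 edges red] = (1/2)^21, and likewise for blue, so P[monochromatic] = 2·(1/2)^21 = 2^{1 − 21} = 1/1048576.
Summing: E[X] = C(23, 7) · 2^{1 − 21} = 245157 · 1/1048576 = 245157/1048576.
Numerically: E[X] ≈ 0.23380.

E[X] = C(23,7)·2^(1−C(7,2)) = 245157/1048576 ≈ 0.23380.


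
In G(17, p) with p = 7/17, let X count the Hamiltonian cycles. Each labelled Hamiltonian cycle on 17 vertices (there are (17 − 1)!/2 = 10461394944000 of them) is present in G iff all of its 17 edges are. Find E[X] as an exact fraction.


K_17 has (17 − 1)!/2 = 10461394944000 labelled Hamiltonian cycles.
For each such Hamiltonian cycle H, let X_H = 1 if all 17 edges of H are present in G. Then P[X_H = 1] = p^{17} = (7/17)^{17} = 232630513987207/827240261886336764177.
Summing the indicators: E[X] = Σ_H E[X_H] = 10461394944000 · p^{17} = 10461394944000 · 232630513987207/827240261886336764177 = 2433639682845888590481408000/827240261886336764177.
Numerically: E[X] ≈ 2.9419e+06.

E[X] = 10461394944000 · (7/17)^{17} = 2433639682845888590481408000/827240261886336764177 ≈ 2.9419e+06.


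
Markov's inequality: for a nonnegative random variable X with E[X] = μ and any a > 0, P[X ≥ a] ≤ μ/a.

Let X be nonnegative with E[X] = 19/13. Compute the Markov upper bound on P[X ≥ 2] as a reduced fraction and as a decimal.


μ = E[X] = 19/13, a = 2.
Markov: P[X ≥ 2] ≤ μ/a = (19/13)/2 = 19/26.
Numerically: ≈ 0.730769.
(Since a = 2 > μ = 1.461538, the bound 19/26 is < 1 and informative.)

P[X ≥ 2] ≤ 19/26 ≈ 0.730769.


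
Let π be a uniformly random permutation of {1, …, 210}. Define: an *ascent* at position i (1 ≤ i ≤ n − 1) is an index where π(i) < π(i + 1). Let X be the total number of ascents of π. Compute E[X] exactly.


Write X = Σ X_I over i = 1, …, 209, with X_I the indicator of one ascent.
There are 209 indicators.
For each fixed i, the pair (π(i), π(i+1)) is a uniformly random ordered pair of distinct values from {1, …, 210}; by symmetry P[π(i) < π(i+1)] = 1/2.
By linearity: E[X] = 209 · (1/2) = (210 − 1) · (1/2) = 209/2 ≈ 104.50000.

E[X] = 209/2 = 104.50000.


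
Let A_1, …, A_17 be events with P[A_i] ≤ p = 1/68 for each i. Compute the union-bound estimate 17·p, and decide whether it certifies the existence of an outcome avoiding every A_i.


Union bound: P[∪_{i=1}^{17} A_i] ≤ Σ_i P[A_i] ≤ 17·p = 17·(1/68) = 1/4.
Numerically: 1/4 ≈ 0.250.
Is 1/4 < 1? YES.
Since P[∪ A_i] ≤ 1/4 < 1, the complement has P[∩ A_i^c] ≥ 1 − 1/4 = 3/4 > 0, so some outcome avoids every A_i.

17·p = 1/4 ≈ 0.250; existence CERTIFIED by the union bound.


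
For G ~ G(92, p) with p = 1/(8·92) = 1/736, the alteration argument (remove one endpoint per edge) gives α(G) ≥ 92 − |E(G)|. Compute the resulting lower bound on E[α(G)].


E[|E(G)|] = C(92, 2)·p = 4186 · (1/736) = 91/16.
E[α(G)] ≥ n − E[|E(G)|] = 92 − 91/16 = 1381/16.
Numerically: ≈ 86.3125.
(This is only a lower bound; the true E[α(G)] may be larger.)

E[α(G)] ≥ 1381/16 ≈ 86.3125.


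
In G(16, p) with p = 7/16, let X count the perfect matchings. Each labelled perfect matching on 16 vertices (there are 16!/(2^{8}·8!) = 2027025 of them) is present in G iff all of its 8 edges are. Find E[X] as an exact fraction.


K_16 has 16!/(2^{8}·8!) = 2027025 labelled perfect matchings.
For each such perfect matching H, let X_H = 1 if all 8 edges of H are present in G. Then P[X_H = 1] = p^{8} = (7/16)^{8} = 5764801/4294967296.
By linearity: E[X] = Σ_H E[X_H] = 2027025 · p^{8} = 2027025 · 5764801/4294967296 = 11685395747025/4294967296.
Numerically: E[X] ≈ 2720.7.

E[X] = 2027025 · (7/16)^{8} = 11685395747025/4294967296 ≈ 2720.7.


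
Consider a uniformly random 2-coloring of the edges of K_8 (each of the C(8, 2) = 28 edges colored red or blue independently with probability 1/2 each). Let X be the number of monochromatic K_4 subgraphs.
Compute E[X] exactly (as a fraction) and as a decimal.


Let X = Σ_S X_S over the C(8, 4) = 70 subsets S of size 4, where X_S = 1 if the K_4 on S is monochromatic.
For a fixed S, the K_4 on S has C(4, 2) = 6 edges. P[all 6 edges red] = (1/2)^6, and likewise for blue, so P[monochromatic] = 2·(1/2)^6 = 2^{1 − 6} = 1/32.
By linearity of expectation: E[X] = C(8, 4) · 2^{1 − 6} = 70 · 1/32 = 35/16.
Numerically: E[X] ≈ 2.188.

E[X] = C(8,4)·2^(1−C(4,2)) = 35/16 ≈ 2.188.


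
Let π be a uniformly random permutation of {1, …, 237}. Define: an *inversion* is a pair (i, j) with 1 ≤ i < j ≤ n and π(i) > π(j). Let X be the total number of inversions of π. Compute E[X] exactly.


Write X = Σ X_I over the C(237, 2) = 27966 pairs i < j, with X_I the indicator of one inversion.
There are 27966 indicators.
For each fixed pair i < j, the values π(i) and π(j) are two distinct elements of {1, …, 237} in uniformly random order; by symmetry P[π(i) > π(j)] = 1/2.
By linearity: E[X] = 27966 · (1/2) = C(237, 2) · (1/2) = 27966/2 = 13983 ≈ 13983.00000.

E[X] = 13983 = 13983.00000.


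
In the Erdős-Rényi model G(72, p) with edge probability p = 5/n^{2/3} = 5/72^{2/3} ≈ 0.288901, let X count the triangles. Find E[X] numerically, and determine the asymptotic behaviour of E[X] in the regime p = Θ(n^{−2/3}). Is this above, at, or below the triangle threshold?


Number of potential triangles: C(72, 3) = 59640.
Each occurs with probability p³ ≈ (0.288901)³ ≈ 2.41126543e-02.
By linearity: E[X] = C(72, 3)·p³ ≈ 59640 · 2.41126543e-02 ≈ 1438.078704.
Since α = 2/3 < 1, p = c/n^{2/3} ≫ 1/n is above the triangle threshold p ~ 1/n. Asymptotically E[X] ~ (c³/6)·n^{3(1−α)} = (5³/6)·n^{1} → ∞; triangles are abundant w.h.p.

E[X] ≈ 1438.078704; in regime p = Θ(1/n^{2/3}) E[X] diverges (above the triangle threshold p ~ 1/n).


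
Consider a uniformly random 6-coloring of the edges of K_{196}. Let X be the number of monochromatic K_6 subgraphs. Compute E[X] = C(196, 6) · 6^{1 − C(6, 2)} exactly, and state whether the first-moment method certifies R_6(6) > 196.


E[X] = C(196, 6) · 6^{1 − 15} = 72887293024 · 6^{−14} = 72887293024/78364164096.
As a reduced fraction: E[X] = 2277727907/2448880128 ≈ 0.9301.
Is E[X] < 1? YES.
Since E[X] < 1, there exists a 6-coloring of K_{196} with no monochromatic K_6; hence R_6(6) > 196.

E[X] = 2277727907/2448880128 ≈ 0.9301; E[X] < 1, so R_6(6) > 196.


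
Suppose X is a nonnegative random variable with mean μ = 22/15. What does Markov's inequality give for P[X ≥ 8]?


μ = E[X] = 22/15, a = 8.
Markov: P[X ≥ 8] ≤ μ/a = (22/15)/8 = 11/60.
Numerically: ≈ 0.183333.
(Since a = 8 > μ = 1.466667, the bound 11/60 is < 1 and informative.)

P[X ≥ 8] ≤ 11/60 ≈ 0.183333.


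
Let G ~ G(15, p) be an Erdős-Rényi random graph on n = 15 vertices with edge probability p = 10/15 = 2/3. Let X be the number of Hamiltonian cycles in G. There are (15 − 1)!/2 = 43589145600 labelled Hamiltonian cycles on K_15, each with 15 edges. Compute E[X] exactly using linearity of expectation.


K_15 has (15 − 1)!/2 = 43589145600 labelled Hamiltonian cycles.
For each such Hamiltonian cycle H, let X_H = 1 if all 15 edges of H are present in G. Then P[X_H = 1] = p^{15} = (2/3)^{15} = 32768/14348907.
By linearity: E[X] = Σ_H E[X_H] = 43589145600 · p^{15} = 43589145600 · 32768/14348907 = 5877897625600/59049.
Numerically: E[X] ≈ 9.954e+07.

E[X] = 43589145600 · (2/3)^{15} = 5877897625600/59049 ≈ 9.954e+07.


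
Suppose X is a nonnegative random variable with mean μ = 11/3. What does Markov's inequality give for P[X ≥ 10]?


μ = E[X] = 11/3, a = 10.
Markov: P[X ≥ 10] ≤ μ/a = (11/3)/10 = 11/30.
Numerically: ≈ 0.3667.
(Since a = 10 > μ = 3.6667, the bound 11/30 is < 1 and informative.)

P[X ≥ 10] ≤ 11/30 ≈ 0.3667.


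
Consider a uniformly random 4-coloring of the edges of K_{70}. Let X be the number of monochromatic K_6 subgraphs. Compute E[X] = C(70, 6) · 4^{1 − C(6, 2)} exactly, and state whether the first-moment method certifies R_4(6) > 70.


E[X] = C(70, 6) · 4^{1 − 15} = 131115985 · 4^{−14} = 131115985/268435456.
As a reduced fraction: E[X] = 131115985/268435456 ≈ 0.4884451.
Is E[X] < 1? YES.
Since E[X] < 1, there exists a 4-coloring of K_{70} with no monochromatic K_6; hence R_4(6) > 70.

E[X] = 131115985/268435456 ≈ 0.4884451; E[X] < 1, so R_4(6) > 70.


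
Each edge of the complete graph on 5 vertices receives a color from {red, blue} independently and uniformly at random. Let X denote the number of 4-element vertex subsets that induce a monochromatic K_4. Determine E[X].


Let X = Σ_S X_S over the C(5, 4) = 5 subsets S of size 4, where X_S = 1 if the K_4 on S is monochromatic.
For a fixed S, the K_4 on S has C(4, 2) = 6 edges. P[all 6 edges red] = (1/2)^6, and likewise for blue, so P[monochromatic] = 2·(1/2)^6 = 2^{1 − 6} = 1/32.
By linearity: E[X] = C(5, 4) · 2^{1 − 6} = 5 · 1/32 = 5/32.
Numerically: E[X] ≈ 0.1562.

E[X] = C(5,4)·2^(1−C(4,2)) = 5/32 ≈ 0.1562.


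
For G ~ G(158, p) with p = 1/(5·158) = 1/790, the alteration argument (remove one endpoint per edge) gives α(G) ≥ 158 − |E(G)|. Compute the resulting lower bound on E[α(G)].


E[|E(G)|] = C(158, 2)·p = 12403 · (1/790) = 157/10.
E[α(G)] ≥ n − E[|E(G)|] = 158 − 157/10 = 1423/10.
Numerically: ≈ 142.300.
(This is only a lower bound; the true E[α(G)] may be larger.)

E[α(G)] ≥ 1423/10 ≈ 142.300.


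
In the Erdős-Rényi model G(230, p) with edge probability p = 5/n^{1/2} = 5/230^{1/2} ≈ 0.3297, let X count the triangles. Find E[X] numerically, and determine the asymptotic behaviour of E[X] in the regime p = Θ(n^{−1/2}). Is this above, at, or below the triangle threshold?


Number of potential triangles: C(230, 3) = 2001460.
Each occurs with probability p³ ≈ (0.3297)³ ≈ 3.583590e-02.
By linearity: E[X] = C(230, 3)·p³ ≈ 2001460 · 3.583590e-02 ≈ 71724.1110.
Since α = 1/2 < 1, p = c/n^{1/2} ≫ 1/n is above the triangle threshold p ~ 1/n. Asymptotically E[X] ~ (c³/6)·n^{3(1−α)} = (5³/6)·n^{1.5} → ∞; triangles are abundant w.h.p.

E[X] ≈ 71724.1110; in regime p = Θ(1/n^{1/2}) E[X] diverges (above the triangle threshold p ~ 1/n).


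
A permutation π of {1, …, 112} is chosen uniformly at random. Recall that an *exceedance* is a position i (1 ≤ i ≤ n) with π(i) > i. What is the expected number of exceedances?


Write X = Σ_{i=1}^{112} X_i, where X_i = 1_{π(i) > i}.
For each fixed i, π(i) is uniform over {1, …, 112} (marginal of a uniform permutation), so P[π(i) > i] = (n − i)/n. Summing: Σ_{i=1}^{112} (n − i)/n = (0 + 1 + … + 111)/112 = 112(112 − 1)/(2·112) = (112 − 1)/2.
Hence E[X] = Σ_{i=1}^{112} (112 − i)/112 = 111/2 ≈ 55.5000.

E[X] = 111/2 = 55.5000.


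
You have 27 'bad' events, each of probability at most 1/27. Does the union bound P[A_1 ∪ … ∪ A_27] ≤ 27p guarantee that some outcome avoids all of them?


Union bound: P[∪_{i=1}^{27} A_i] ≤ Σ_i P[A_i] ≤ 27·p = 27·(1/27) = 1.
Numerically: 1 ≈ 1.0000.
Is 1 < 1? NO.
Since the bound 1 is ≥ 1, the union bound is uninformative here; it does NOT by itself certify existence.

27·p = 1 ≈ 1.0000; existence NOT certified by the union bound.


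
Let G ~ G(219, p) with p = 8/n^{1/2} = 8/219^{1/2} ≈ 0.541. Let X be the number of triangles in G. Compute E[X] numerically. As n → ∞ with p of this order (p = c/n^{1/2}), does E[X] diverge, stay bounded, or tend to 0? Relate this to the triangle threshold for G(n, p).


Number of potential triangles: C(219, 3) = 1726669.
Each occurs with probability p³ ≈ (0.541)³ ≈ 1.57981e-01.
By linearity: E[X] = C(219, 3)·p³ ≈ 1726669 · 1.57981e-01 ≈ 272780.223.
Since α = 1/2 < 1, p = c/n^{1/2} ≫ 1/n is above the triangle threshold p ~ 1/n. Asymptotically E[X] ~ (c³/6)·n^{3(1−α)} = (8³/6)·n^{1.5} → ∞; triangles are abundant w.h.p.

E[X] ≈ 272780.223; in regime p = Θ(1/n^{1/2}) E[X] diverges (above the triangle threshold p ~ 1/n).


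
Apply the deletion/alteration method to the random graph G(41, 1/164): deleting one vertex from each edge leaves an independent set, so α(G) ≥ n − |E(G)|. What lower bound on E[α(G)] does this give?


E[|E(G)|] = C(41, 2)·p = 820 · (1/164) = 5.
E[α(G)] ≥ n − E[|E(G)|] = 41 − 5 = 36.
Numerically: ≈ 36.00000.
(This is only a lower bound; the true E[α(G)] may be larger.)

E[α(G)] ≥ 36 ≈ 36.00000.


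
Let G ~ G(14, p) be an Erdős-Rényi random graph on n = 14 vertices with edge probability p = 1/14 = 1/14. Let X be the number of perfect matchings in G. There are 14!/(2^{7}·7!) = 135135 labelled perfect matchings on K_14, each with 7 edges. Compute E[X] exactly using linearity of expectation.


K_14 has 14!/(2^{7}·7!) = 135135 labelled perfect matchings.
For each such perfect matching H, let X_H = 1 if all 7 edges of H are present in G. Then P[X_H = 1] = p^{7} = (1/14)^{7} = 1/105413504.
Summing the indicators: E[X] = Σ_H E[X_H] = 135135 · p^{7} = 135135 · 1/105413504 = 19305/15059072.
Numerically: E[X] ≈ 0.001282.

E[X] = 135135 · (1/14)^{7} = 19305/15059072 ≈ 0.001282.


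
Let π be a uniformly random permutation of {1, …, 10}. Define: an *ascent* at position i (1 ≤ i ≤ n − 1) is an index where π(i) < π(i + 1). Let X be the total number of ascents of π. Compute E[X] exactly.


Write X = Σ X_I over i = 1, …, 9, with X_I the indicator of one ascent.
There are 9 indicators.
For each fixed i, the pair (π(i), π(i+1)) is a uniformly random ordered pair of distinct values from {1, …, 10}; by symmetry P[π(i) < π(i+1)] = 1/2.
By linearity: E[X] = 9 · (1/2) = (10 − 1) · (1/2) = 9/2 ≈ 4.500.

E[X] = 9/2 = 4.500.


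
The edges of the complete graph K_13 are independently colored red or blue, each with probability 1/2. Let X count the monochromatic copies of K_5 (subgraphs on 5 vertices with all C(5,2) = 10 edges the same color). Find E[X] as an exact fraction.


Let X = Σ_S X_S over the C(13, 5) = 1287 subsets S of size 5, where X_S = 1 if the K_5 on S is monochromatic.
For a fixed S, the K_5 on S has C(5, 2) = 10 edges. P[all 10 edges red] = (1/2)^10, and likewise for blue, so P[monochromatic] = 2·(1/2)^10 = 2^{1 − 10} = 1/512.
By linearity: E[X] = C(13, 5) · 2^{1 − 10} = 1287 · 1/512 = 1287/512.
Numerically: E[X] ≈ 2.514.

E[X] = C(13,5)·2^(1−C(5,2)) = 1287/512 ≈ 2.514.


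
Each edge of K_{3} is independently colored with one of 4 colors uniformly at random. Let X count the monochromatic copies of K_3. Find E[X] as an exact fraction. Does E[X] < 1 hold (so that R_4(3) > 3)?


E[X] = C(3, 3) · 4^{1 − 3} = 1 · 4^{−2} = 1/16.
As a reduced fraction: E[X] = 1/16 ≈ 0.062500.
Is E[X] < 1? YES.
Since E[X] < 1, there exists a 4-coloring of K_{3} with no monochromatic K_3; hence R_4(3) > 3.

E[X] = 1/16 ≈ 0.062500; E[X] < 1, so R_4(3) > 3.


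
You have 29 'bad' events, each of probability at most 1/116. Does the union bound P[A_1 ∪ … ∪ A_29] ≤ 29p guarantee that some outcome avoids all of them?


Union bound: P[∪_{i=1}^{29} A_i] ≤ Σ_i P[A_i] ≤ 29·p = 29·(1/116) = 1/4.
Numerically: 1/4 ≈ 0.2500.
Is 1/4 < 1? YES.
Since P[∪ A_i] ≤ 1/4 < 1, the complement has P[∩ A_i^c] ≥ 1 − 1/4 = 3/4 > 0, so some outcome avoids every A_i.

29·p = 1/4 ≈ 0.2500; existence CERTIFIED by the union bound.


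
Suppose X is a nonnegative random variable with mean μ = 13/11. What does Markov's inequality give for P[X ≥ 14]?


μ = E[X] = 13/11, a = 14.
Markov: P[X ≥ 14] ≤ μ/a = (13/11)/14 = 13/154.
Numerically: ≈ 0.08442.
(Since a = 14 > μ = 1.18182, the bound 13/154 is < 1 and informative.)

P[X ≥ 14] ≤ 13/154 ≈ 0.08442.


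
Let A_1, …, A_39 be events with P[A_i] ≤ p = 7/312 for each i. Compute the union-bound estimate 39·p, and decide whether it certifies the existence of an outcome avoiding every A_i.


Union bound: P[∪_{i=1}^{39} A_i] ≤ Σ_i P[A_i] ≤ 39·p = 39·(7/312) = 7/8.
Numerically: 7/8 ≈ 0.8750000.
Is 7/8 < 1? YES.
Since P[∪ A_i] ≤ 7/8 < 1, the complement has P[∩ A_i^c] ≥ 1 − 7/8 = 1/8 > 0, so some outcome avoids every A_i.

39·p = 7/8 ≈ 0.8750000; existence CERTIFIED by the union bound.


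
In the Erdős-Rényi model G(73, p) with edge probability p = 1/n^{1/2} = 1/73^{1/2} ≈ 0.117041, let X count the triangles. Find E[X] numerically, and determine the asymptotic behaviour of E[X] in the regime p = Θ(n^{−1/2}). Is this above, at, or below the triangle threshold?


Number of potential triangles: C(73, 3) = 62196.
Each occurs with probability p³ ≈ (0.117041)³ ≈ 1.60330339e-03.
By linearity: E[X] = C(73, 3)·p³ ≈ 62196 · 1.60330339e-03 ≈ 99.719057.
Since α = 1/2 < 1, p = c/n^{1/2} ≫ 1/n is above the triangle threshold p ~ 1/n. Asymptotically E[X] ~ (c³/6)·n^{3(1−α)} = (1³/6)·n^{1.5} → ∞; triangles are abundant w.h.p.

E[X] ≈ 99.719057; in regime p = Θ(1/n^{1/2}) E[X] diverges (above the triangle threshold p ~ 1/n).


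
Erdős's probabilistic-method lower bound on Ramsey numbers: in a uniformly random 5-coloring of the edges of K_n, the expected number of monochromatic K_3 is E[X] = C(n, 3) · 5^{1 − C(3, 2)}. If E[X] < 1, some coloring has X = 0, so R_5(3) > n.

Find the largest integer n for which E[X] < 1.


We need C(n, 3) · 5^{1 − 3} < 1, i.e. C(n, 3) < 5^{3 − 1} = 25.
Check values of n near the boundary:
  n = 3: C(3, 3) = 1; 1 < 25? YES
  n = 4: C(4, 3) = 4; 4 < 25? YES
  n = 5: C(5, 3) = 10; 10 < 25? YES
  n = 6: C(6, 3) = 20; 20 < 25? YES
  n = 7: C(7, 3) = 35; 35 < 25? NO
The largest n with C(n, 3) < 25 is n = 6 (where E[X] = 4/5 ≈ 0.80000). Hence R_5(3) > 6, i.e. R_5(3) ≥ 7.

Largest n = 6; hence R_5(3) > 6.


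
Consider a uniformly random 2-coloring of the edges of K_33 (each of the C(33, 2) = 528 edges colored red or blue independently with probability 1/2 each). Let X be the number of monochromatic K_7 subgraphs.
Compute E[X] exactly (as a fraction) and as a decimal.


Let X = Σ_S X_S over the C(33, 7) = 4272048 subsets S of size 7, where X_S = 1 if the K_7 on S is monochromatic.
For a fixed S, the K_7 on S has C(7, 2) = 21 edges. P[all 21 edges red] = (1/2)^21, and likewise for blue, so P[monochromatic] = 2·(1/2)^21 = 2^{1 − 21} = 1/1048576.
Summing: E[X] = C(33, 7) · 2^{1 − 21} = 4272048 · 1/1048576 = 267003/65536.
Numerically: E[X] ≈ 4.074142.

E[X] = C(33,7)·2^(1−C(7,2)) = 267003/65536 ≈ 4.074142.


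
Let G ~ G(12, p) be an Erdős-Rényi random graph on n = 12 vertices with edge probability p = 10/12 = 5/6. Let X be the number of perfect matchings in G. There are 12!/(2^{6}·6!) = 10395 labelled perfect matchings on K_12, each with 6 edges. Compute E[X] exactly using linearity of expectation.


K_12 has 12!/(2^{6}·6!) = 10395 labelled perfect matchings.
For each such perfect matching H, let X_H = 1 if all 6 edges of H are present in G. Then P[X_H = 1] = p^{6} = (5/6)^{6} = 15625/46656.
Summing the indicators: E[X] = Σ_H E[X_H] = 10395 · p^{6} = 10395 · 15625/46656 = 6015625/1728.
Numerically: E[X] ≈ 3481.3.

E[X] = 10395 · (5/6)^{6} = 6015625/1728 ≈ 3481.3.


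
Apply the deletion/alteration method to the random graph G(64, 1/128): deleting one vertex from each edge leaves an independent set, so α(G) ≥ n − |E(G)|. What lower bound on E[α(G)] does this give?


E[|E(G)|] = C(64, 2)·p = 2016 · (1/128) = 63/4.
E[α(G)] ≥ n − E[|E(G)|] = 64 − 63/4 = 193/4.
Numerically: ≈ 48.250000.
(This is only a lower bound; the true E[α(G)] may be larger.)

E[α(G)] ≥ 193/4 ≈ 48.250000.


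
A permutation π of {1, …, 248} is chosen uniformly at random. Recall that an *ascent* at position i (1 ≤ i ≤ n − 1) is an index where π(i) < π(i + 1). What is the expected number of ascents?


Write X = Σ X_I over i = 1, …, 247, with X_I the indicator of one ascent.
There are 247 indicators.
For each fixed i, the pair (π(i), π(i+1)) is a uniformly random ordered pair of distinct values from {1, …, 248}; by symmetry P[π(i) < π(i+1)] = 1/2.
By linearity: E[X] = 247 · (1/2) = (248 − 1) · (1/2) = 247/2 ≈ 123.500.

E[X] = 247/2 = 123.500.


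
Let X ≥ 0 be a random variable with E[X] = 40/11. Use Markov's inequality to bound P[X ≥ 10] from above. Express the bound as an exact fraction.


μ = E[X] = 40/11, a = 10.
Markov: P[X ≥ 10] ≤ μ/a = (40/11)/10 = 4/11.
Numerically: ≈ 0.3636.
(Since a = 10 > μ = 3.6364, the bound 4/11 is < 1 and informative.)

P[X ≥ 10] ≤ 4/11 ≈ 0.3636.


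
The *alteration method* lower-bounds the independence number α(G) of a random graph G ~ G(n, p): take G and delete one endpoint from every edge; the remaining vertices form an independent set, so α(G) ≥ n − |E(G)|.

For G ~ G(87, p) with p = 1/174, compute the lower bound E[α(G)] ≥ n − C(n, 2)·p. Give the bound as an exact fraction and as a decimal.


E[|E(G)|] = C(87, 2)·p = 3741 · (1/174) = 43/2.
E[α(G)] ≥ n − E[|E(G)|] = 87 − 43/2 = 131/2.
Numerically: ≈ 65.50000.
(This is only a lower bound; the true E[α(G)] may be larger.)

E[α(G)] ≥ 131/2 ≈ 65.50000.


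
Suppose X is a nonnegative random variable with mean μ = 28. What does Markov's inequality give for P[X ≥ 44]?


μ = E[X] = 28, a = 44.
Markov: P[X ≥ 44] ≤ μ/a = (28)/44 = 7/11.
Numerically: ≈ 0.636.
(Since a = 44 > μ = 28.000, the bound 7/11 is < 1 and informative.)

P[X ≥ 44] ≤ 7/11 ≈ 0.636.


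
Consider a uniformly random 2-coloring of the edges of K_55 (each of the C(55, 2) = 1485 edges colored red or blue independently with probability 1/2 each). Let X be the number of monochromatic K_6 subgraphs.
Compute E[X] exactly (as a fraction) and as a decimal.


Let X = Σ_S X_S over the C(55, 6) = 28989675 subsets S of size 6, where X_S = 1 if the K_6 on S is monochromatic.
For a fixed S, the K_6 on S has C(6, 2) = 15 edges. P[all 15 edges red] = (1/2)^15, and likewise for blue, so P[monochromatic] = 2·(1/2)^15 = 2^{1 − 15} = 1/16384.
By linearity of expectation: E[X] = C(55, 6) · 2^{1 − 15} = 28989675 · 1/16384 = 28989675/16384.
Numerically: E[X] ≈ 1769.389.

E[X] = C(55,6)·2^(1−C(6,2)) = 28989675/16384 ≈ 1769.389.


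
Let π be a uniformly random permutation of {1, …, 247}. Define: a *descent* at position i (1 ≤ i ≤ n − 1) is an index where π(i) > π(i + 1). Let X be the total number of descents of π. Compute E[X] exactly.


Write X = Σ X_I over i = 1, …, 246, with X_I the indicator of one descent.
There are 246 indicators.
For each fixed i, the pair (π(i), π(i+1)) is a uniformly random ordered pair of distinct values from {1, …, 247}; by symmetry P[π(i) > π(i+1)] = 1/2.
By linearity: E[X] = 246 · (1/2) = (247 − 1) · (1/2) = 123 ≈ 123.000000.

E[X] = 123 = 123.000000.


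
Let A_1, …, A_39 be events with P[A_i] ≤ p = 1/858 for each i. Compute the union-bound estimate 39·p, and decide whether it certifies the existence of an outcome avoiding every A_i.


Union bound: P[∪_{i=1}^{39} A_i] ≤ Σ_i P[A_i] ≤ 39·p = 39·(1/858) = 1/22.
Numerically: 1/22 ≈ 0.04545.
Is 1/22 < 1? YES.
Since P[∪ A_i] ≤ 1/22 < 1, the complement has P[∩ A_i^c] ≥ 1 − 1/22 = 21/22 > 0, so some outcome avoids every A_i.

39·p = 1/22 ≈ 0.04545; existence CERTIFIED by the union bound.


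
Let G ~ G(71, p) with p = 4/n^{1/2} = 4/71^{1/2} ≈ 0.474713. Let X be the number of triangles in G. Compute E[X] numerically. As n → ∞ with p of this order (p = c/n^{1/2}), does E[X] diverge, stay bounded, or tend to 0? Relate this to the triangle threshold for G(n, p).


Number of potential triangles: C(71, 3) = 57155.
Each occurs with probability p³ ≈ (0.474713)³ ≈ 1.06977502e-01.
By linearity: E[X] = C(71, 3)·p³ ≈ 57155 · 1.06977502e-01 ≈ 6114.299103.
Since α = 1/2 < 1, p = c/n^{1/2} ≫ 1/n is above the triangle threshold p ~ 1/n. Asymptotically E[X] ~ (c³/6)·n^{3(1−α)} = (4³/6)·n^{1.5} → ∞; triangles are abundant w.h.p.

E[X] ≈ 6114.299103; in regime p = Θ(1/n^{1/2}) E[X] diverges (above the triangle threshold p ~ 1/n).


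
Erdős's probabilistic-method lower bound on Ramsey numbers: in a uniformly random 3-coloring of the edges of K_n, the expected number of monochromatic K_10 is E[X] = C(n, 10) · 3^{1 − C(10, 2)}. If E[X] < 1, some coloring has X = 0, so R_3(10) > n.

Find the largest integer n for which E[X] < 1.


We need C(n, 10) · 3^{1 − 45} < 1, i.e. C(n, 10) < 3^{45 − 1} = 984770902183611232881.
Check values of n near the boundary:
  n = 571: C(571, 10) = 937951290893172842001; 937951290893172842001 < 984770902183611232881? YES
  n = 572: C(572, 10) = 954640815642161682606; 954640815642161682606 < 984770902183611232881? YES
  n = 573: C(573, 10) = 971597135635805762226; 971597135635805762226 < 984770902183611232881? YES
  n = 574: C(574, 10) = 988824035203816502691; 988824035203816502691 < 984770902183611232881? NO
The largest n with C(n, 10) < 984770902183611232881 is n = 573 (where E[X] = 35985079097622435638/36472996377170786403 ≈ 0.986623). Hence R_3(10) > 573, i.e. R_3(10) ≥ 574.

Largest n = 573; hence R_3(10) > 573.
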